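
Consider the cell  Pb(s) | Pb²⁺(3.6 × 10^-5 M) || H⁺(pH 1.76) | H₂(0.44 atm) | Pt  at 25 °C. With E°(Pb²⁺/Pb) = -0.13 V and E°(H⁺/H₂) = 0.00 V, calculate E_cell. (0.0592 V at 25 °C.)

The hydrogen couple is the cathode, so E°_cell = 0.13 V; n = 2.
[H⁺] = 10^(−1.76) = 0.017 M, and Q = [Pb²⁺]·P(H₂) / [H⁺]^2 = 0.0525.
E = E° − (0.0592/2) log Q = 0.13 − (0.0592/2)(-1.280) = 0.168 V.

0.17 V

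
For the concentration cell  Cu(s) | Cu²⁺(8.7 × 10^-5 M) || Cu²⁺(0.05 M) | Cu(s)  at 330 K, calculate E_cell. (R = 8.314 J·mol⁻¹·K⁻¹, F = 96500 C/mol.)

0.090 V

Both half-cells are Cu²⁺/Cu, so E°_cell = 0. The concentrated side is the cathode; the cell reaction moves Cu²⁺ from high to low concentration with n = 2.
Q = [Cu²⁺]_dilute/[Cu²⁺]_conc = 8.7 × 10^-5/0.05 = 0.00174.
E = 0 − (RT/nF) ln Q = −((8.314×330)/(2×96500))(-6.354) = 0.0903 V.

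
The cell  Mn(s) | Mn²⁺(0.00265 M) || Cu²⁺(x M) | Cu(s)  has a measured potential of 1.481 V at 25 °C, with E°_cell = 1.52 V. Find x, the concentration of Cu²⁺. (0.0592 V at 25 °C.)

From the Nernst equation, log Q = n(E° − E)/0.0592 = 2(1.52 − 1.481)/0.0592 = 1.318, so Q = 20.8.
With Q = [Mn²⁺]/[Cu²⁺] and the known concentrations, [Cu²⁺] in the denominator gives [Cu²⁺] = 1.3 × 10^-4 M.

1.3 × 10^-4 M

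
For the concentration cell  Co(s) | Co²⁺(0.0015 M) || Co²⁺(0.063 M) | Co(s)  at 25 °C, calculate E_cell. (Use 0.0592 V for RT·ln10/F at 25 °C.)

Both half-cells are Co²⁺/Co, so E°_cell = 0. The concentrated side is the cathode; the cell reaction moves Co²⁺ from high to low concentration with n = 2.
Q = [Co²⁺]_dilute/[Co²⁺]_conc = 0.0015/0.063 = 0.0238.
E = 0 − (0.0592/2) log Q = −(0.0592/2)(-1.623) = 0.0480 V.

0.048 V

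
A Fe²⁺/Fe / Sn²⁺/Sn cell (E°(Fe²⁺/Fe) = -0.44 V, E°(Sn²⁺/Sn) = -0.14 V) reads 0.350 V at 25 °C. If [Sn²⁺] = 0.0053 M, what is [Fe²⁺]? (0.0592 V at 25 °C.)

1.1 × 10^-4 M

From the Nernst equation, log Q = n(E° − E)/0.0592 = 2(0.30 − 0.350)/0.0592 = -1.689, so Q = 0.0205.
With Q = [Fe²⁺]/[Sn²⁺] and the known concentrations, [Fe²⁺] in the numerator gives [Fe²⁺] = 1.1 × 10^-4 M.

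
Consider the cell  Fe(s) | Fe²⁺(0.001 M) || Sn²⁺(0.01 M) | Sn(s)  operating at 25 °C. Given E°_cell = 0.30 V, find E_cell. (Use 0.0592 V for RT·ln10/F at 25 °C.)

0.330 V

Balancing electrons gives n = 2; the reaction quotient is Q = [Fe²⁺]/[Sn²⁺] = 0.100.
At 25 °C, E = E° − (0.0592/n) log Q = 0.30 − (0.0592/2)(-1.000) = 0.300 + 0.030 = 0.330 V.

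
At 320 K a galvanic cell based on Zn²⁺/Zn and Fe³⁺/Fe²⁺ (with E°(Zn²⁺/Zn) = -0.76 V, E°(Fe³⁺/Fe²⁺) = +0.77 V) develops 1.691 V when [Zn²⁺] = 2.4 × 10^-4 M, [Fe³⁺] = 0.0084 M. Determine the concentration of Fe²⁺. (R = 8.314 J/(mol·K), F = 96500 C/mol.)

0.0016 M

From the Nernst equation, ln Q = nF(E° − E)/RT = 2×96500×(1.53 − 1.691)/(8.314×320) = -11.679, so Q = 8.47 × 10^-6.
With Q = [Zn²⁺]·[Fe²⁺]^2/[Fe³⁺]^2 and the known concentrations, [Fe²⁺]^2 in the numerator gives [Fe²⁺] = 0.0016 M.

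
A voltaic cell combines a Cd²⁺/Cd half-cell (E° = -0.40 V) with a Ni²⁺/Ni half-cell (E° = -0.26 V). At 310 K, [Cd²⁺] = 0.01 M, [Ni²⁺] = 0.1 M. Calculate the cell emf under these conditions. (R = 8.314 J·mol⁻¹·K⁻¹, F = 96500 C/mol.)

The Ni²⁺/Ni couple has the higher reduction potential and acts as the cathode, so E°_cell = -0.26 − (-0.40) = 0.14 V.
Balancing electrons gives n = 2; the reaction quotient is Q = [Cd²⁺]/[Ni²⁺] = 0.100.
E = E° − (RT/nF) ln Q = 0.14 − (8.314×310)/(2×96500) × (-2.303) = 0.140 + 0.031 = 0.171 V.

0.171 V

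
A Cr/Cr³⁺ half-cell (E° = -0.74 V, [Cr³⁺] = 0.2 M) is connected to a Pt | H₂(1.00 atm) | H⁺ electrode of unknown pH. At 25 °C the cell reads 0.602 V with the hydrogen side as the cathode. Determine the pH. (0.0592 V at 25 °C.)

E°_cell = 0.74 V and n = 6.
log Q = n(E° − E)/0.0592 = 6×(0.74 − 0.602)/0.0592 = 13.986.
With Q = [Cr³⁺]^2·P(H₂)^3 / [H⁺]^6, solving for [H⁺] gives log[H⁺] = -2.564, so pH = 2.56.

pH = 2.56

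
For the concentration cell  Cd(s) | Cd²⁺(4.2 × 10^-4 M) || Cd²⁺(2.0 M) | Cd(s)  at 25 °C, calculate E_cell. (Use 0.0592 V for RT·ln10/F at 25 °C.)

0.11 V

Both half-cells are Cd²⁺/Cd, so E°_cell = 0. The concentrated side is the cathode; the cell reaction moves Cd²⁺ from high to low concentration with n = 2.
Q = [Cd²⁺]_dilute/[Cd²⁺]_conc = 4.2 × 10^-4/2.0 = 2.1 × 10^-4.
E = 0 − (0.0592/2) log Q = −(0.0592/2)(-3.678) = 0.1089 V.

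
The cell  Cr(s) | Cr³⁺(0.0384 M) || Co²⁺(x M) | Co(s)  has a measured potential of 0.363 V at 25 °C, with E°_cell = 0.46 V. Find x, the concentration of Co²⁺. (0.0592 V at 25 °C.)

6 × 10^-5 M

From the Nernst equation, log Q = n(E° − E)/0.0592 = 6(0.46 − 0.363)/0.0592 = 9.831, so Q = 6.78 × 10^9.
With Q = [Cr³⁺]^2/[Co²⁺]^3 and the known concentrations, [Co²⁺]^3 in the denominator gives [Co²⁺] = 6 × 10^-5 M.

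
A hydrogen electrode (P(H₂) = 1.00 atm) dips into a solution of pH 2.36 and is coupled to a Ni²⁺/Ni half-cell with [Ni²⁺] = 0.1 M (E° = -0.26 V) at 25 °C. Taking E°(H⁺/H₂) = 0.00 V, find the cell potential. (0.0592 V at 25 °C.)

0.15 V

The hydrogen couple is the cathode, so E°_cell = 0.26 V; n = 2.
[H⁺] = 10^(−2.36) = 0.0044 M, and Q = [Ni²⁺]·P(H₂) / [H⁺]^2 = 5250.
E = E° − (0.0592/2) log Q = 0.26 − (0.0592/2)(3.720) = 0.150 V.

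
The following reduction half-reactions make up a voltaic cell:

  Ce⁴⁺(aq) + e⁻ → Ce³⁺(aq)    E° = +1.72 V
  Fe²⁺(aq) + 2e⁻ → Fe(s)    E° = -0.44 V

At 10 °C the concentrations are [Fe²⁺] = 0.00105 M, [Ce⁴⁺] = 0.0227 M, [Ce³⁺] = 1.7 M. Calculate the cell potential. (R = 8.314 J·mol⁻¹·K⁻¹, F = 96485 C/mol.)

2.14 V

The Ce⁴⁺/Ce³⁺ couple has the higher reduction potential and acts as the cathode, so E°_cell = +1.72 − (-0.44) = 2.16 V.
Balancing electrons gives n = 2; the reaction quotient is Q = [Fe²⁺]·[Ce³⁺]^2/[Ce⁴⁺]^2 = 5.89.
E = E° − (RT/nF) ln Q = 2.16 − (8.314×283)/(2×96485) × (1.773) = 2.160 − 0.022 = 2.138 V.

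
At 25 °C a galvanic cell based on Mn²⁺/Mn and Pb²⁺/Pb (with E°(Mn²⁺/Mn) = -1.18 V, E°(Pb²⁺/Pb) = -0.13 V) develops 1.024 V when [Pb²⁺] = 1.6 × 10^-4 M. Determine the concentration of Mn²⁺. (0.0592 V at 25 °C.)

0.0012 M

From the Nernst equation, log Q = n(E° − E)/0.0592 = 2(1.05 − 1.024)/0.0592 = 0.878, so Q = 7.56.
With Q = [Mn²⁺]/[Pb²⁺] and the known concentrations, [Mn²⁺] in the numerator gives [Mn²⁺] = 0.0012 M.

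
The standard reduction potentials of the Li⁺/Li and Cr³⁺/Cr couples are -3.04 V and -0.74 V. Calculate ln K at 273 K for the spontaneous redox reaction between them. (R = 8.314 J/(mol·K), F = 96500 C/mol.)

ln K = 293.4

E°_cell = -0.74 − (-3.04) = 2.30 V, with n = 3 electrons transferred.
At equilibrium E = 0, so the Nernst equation gives ln K = nFE°/RT = (3)(96500)(2.30)/((8.314)(273)) = 293.36.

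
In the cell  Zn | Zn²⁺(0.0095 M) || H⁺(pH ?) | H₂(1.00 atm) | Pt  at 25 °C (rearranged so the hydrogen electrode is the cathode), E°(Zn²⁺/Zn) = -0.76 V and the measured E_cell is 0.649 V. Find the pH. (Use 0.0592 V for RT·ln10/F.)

E°_cell = 0.76 V and n = 2.
log Q = n(E° − E)/0.0592 = 2×(0.76 − 0.649)/0.0592 = 3.750.
With Q = [Zn²⁺]·P(H₂) / [H⁺]^2, solving for [H⁺] gives log[H⁺] = -2.886, so pH = 2.89.

pH = 2.89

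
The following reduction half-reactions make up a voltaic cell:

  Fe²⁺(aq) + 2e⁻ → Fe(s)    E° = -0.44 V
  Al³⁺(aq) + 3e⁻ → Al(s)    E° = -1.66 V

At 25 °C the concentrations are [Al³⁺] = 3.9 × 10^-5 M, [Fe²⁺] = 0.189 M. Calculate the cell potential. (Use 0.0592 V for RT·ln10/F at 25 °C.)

1.29 V

The Fe²⁺/Fe couple has the higher reduction potential and acts as the cathode, so E°_cell = -0.44 − (-1.66) = 1.22 V.
Balancing electrons gives n = 6; the reaction quotient is Q = [Al³⁺]^2/[Fe²⁺]^3 = 2.25 × 10^-7.
At 25 °C, E = E° − (0.0592/n) log Q = 1.22 − (0.0592/6)(-6.647) = 1.220 + 0.066 = 1.286 V.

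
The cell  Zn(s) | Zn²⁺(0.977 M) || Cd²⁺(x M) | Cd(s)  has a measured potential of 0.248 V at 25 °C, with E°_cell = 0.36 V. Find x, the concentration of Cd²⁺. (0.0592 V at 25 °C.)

1.6 × 10^-4 M

From the Nernst equation, log Q = n(E° − E)/0.0592 = 2(0.36 − 0.248)/0.0592 = 3.784, so Q = 6080.
With Q = [Zn²⁺]/[Cd²⁺] and the known concentrations, [Cd²⁺] in the denominator gives [Cd²⁺] = 1.6 × 10^-4 M.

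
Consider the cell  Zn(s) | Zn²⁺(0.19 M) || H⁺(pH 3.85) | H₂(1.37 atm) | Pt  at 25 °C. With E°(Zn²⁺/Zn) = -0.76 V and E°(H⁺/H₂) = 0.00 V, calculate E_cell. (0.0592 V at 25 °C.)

0.55 V

The hydrogen couple is the cathode, so E°_cell = 0.76 V; n = 2.
[H⁺] = 10^(−3.85) = 1.4 × 10^-4 M, and Q = [Zn²⁺]·P(H₂) / [H⁺]^2 = 1.3 × 10^7.
E = E° − (0.0592/2) log Q = 0.76 − (0.0592/2)(7.115) = 0.549 V.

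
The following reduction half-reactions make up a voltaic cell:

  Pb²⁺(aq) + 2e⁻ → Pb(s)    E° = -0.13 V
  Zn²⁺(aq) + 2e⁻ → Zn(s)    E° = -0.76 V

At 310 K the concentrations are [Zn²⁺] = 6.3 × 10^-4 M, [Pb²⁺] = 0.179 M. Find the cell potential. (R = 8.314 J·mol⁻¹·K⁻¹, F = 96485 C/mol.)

The Pb²⁺/Pb couple has the higher reduction potential and acts as the cathode, so E°_cell = -0.13 − (-0.76) = 0.63 V.
Balancing electrons gives n = 2; the reaction quotient is Q = [Zn²⁺]/[Pb²⁺] = 0.00352.
E = E° − (RT/nF) ln Q = 0.63 − (8.314×310)/(2×96485) × (-5.649) = 0.630 + 0.075 = 0.705 V.

0.705 V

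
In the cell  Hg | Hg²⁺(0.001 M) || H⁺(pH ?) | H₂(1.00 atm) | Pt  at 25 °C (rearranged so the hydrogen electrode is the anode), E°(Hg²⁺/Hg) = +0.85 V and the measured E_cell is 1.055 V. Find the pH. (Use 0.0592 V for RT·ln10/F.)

pH = 4.96

E°_cell = 0.85 V and n = 2.
log Q = n(E° − E)/0.0592 = 2×(0.85 − 1.055)/0.0592 = -6.926.
With Q = [H⁺]^2 / ([Hg²⁺]·P(H₂)), solving for [H⁺] gives log[H⁺] = -4.963, so pH = 4.96.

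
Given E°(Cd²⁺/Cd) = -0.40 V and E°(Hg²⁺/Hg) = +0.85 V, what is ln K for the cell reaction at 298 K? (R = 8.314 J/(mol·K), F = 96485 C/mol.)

ln K = 97.4

E°_cell = +0.85 − (-0.40) = 1.25 V, with n = 2 electrons transferred.
At equilibrium E = 0, so the Nernst equation gives ln K = nFE°/RT = (2)(96485)(1.25)/((8.314)(298)) = 97.36.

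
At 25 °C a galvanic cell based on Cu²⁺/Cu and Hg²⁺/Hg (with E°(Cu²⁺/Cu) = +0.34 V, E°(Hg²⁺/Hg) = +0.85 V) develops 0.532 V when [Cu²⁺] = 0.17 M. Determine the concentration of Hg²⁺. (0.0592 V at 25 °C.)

0.94 M

From the Nernst equation, log Q = n(E° − E)/0.0592 = 2(0.51 − 0.532)/0.0592 = -0.743, so Q = 0.181.
With Q = [Cu²⁺]/[Hg²⁺] and the known concentrations, [Hg²⁺] in the denominator gives [Hg²⁺] = 0.94 M.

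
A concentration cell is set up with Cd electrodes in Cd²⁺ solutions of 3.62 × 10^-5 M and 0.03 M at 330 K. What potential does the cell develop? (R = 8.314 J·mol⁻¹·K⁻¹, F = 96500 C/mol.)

0.096 V

Both half-cells are Cd²⁺/Cd, so E°_cell = 0. The concentrated side is the cathode; the cell reaction moves Cd²⁺ from high to low concentration with n = 2.
Q = [Cd²⁺]_dilute/[Cd²⁺]_conc = 3.62 × 10^-5/0.03 = 0.00121.
E = 0 − (RT/nF) ln Q = −((8.314×330)/(2×96500))(-6.720) = 0.0955 V.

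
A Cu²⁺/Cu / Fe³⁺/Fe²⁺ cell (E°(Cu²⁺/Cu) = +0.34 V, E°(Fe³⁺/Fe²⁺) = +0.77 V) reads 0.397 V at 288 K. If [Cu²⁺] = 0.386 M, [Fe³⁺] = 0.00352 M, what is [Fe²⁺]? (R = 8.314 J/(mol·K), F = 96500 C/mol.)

0.021 M

From the Nernst equation, ln Q = nF(E° − E)/RT = 2×96500×(0.43 − 0.397)/(8.314×288) = 2.660, so Q = 14.3.
With Q = [Cu²⁺]·[Fe²⁺]^2/[Fe³⁺]^2 and the known concentrations, [Fe²⁺]^2 in the numerator gives [Fe²⁺] = 0.021 M.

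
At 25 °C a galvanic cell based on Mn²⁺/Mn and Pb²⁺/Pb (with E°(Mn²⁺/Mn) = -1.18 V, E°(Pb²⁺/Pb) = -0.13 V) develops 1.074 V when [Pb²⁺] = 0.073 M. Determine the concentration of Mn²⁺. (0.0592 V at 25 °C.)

0.011 M

From the Nernst equation, log Q = n(E° − E)/0.0592 = 2(1.05 − 1.074)/0.0592 = -0.811, so Q = 0.155.
With Q = [Mn²⁺]/[Pb²⁺] and the known concentrations, [Mn²⁺] in the numerator gives [Mn²⁺] = 0.011 M.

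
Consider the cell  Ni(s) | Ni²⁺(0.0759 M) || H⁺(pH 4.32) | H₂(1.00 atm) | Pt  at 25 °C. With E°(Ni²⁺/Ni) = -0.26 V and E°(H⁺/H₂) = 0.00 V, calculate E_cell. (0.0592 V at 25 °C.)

0.037 V

The hydrogen couple is the cathode, so E°_cell = 0.26 V; n = 2.
[H⁺] = 10^(−4.32) = 4.8 × 10^-5 M, and Q = [Ni²⁺]·P(H₂) / [H⁺]^2 = 3.31 × 10^7.
E = E° − (0.0592/2) log Q = 0.26 − (0.0592/2)(7.520) = 0.037 V.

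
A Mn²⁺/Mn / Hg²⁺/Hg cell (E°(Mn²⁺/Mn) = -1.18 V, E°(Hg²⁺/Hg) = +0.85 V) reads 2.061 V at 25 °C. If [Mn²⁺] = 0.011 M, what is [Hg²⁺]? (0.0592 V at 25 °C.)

0.12 M

From the Nernst equation, log Q = n(E° − E)/0.0592 = 2(2.03 − 2.061)/0.0592 = -1.047, so Q = 0.0897.
With Q = [Mn²⁺]/[Hg²⁺] and the known concentrations, [Hg²⁺] in the denominator gives [Hg²⁺] = 0.12 M.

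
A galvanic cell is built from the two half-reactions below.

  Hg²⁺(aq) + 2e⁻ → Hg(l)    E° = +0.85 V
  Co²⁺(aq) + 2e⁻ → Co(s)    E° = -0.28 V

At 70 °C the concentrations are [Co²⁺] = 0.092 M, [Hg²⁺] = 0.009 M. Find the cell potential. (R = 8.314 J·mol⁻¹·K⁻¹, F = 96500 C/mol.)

The Hg²⁺/Hg couple has the higher reduction potential and acts as the cathode, so E°_cell = +0.85 − (-0.28) = 1.13 V.
Balancing electrons gives n = 2; the reaction quotient is Q = [Co²⁺]/[Hg²⁺] = 10.2.
E = E° − (RT/nF) ln Q = 1.13 − (8.314×343)/(2×96500) × (2.325) = 1.130 − 0.034 = 1.096 V.

1.10 V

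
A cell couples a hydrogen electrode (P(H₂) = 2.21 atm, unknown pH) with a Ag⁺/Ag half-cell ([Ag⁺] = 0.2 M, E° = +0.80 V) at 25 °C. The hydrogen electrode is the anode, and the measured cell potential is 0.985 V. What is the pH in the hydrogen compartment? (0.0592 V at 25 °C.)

pH = 3.65

E°_cell = 0.80 V and n = 2.
log Q = n(E° − E)/0.0592 = 2×(0.80 − 0.985)/0.0592 = -6.250.
With Q = [H⁺]^2 / ([Ag⁺]^2·P(H₂)), solving for [H⁺] gives log[H⁺] = -3.652, so pH = 3.65.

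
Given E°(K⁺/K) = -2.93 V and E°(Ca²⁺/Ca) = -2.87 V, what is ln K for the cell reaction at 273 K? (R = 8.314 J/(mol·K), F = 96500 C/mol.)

ln K = 5.1

E°_cell = -2.87 − (-2.93) = 0.06 V, with n = 2 electrons transferred.
At equilibrium E = 0, so the Nernst equation gives ln K = nFE°/RT = (2)(96500)(0.06)/((8.314)(273)) = 5.10.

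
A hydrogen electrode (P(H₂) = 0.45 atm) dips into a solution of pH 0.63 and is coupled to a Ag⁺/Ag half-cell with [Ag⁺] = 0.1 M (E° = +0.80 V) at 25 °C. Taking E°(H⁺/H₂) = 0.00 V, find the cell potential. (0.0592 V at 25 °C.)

0.77 V

The Ag⁺/Ag couple is the cathode, so E°_cell = 0.80 V; n = 2.
[H⁺] = 10^(−0.63) = 0.23 M, and Q = [H⁺]^2 / ([Ag⁺]^2·P(H₂)) = 12.2.
E = E° − (0.0592/2) log Q = 0.80 − (0.0592/2)(1.087) = 0.768 V.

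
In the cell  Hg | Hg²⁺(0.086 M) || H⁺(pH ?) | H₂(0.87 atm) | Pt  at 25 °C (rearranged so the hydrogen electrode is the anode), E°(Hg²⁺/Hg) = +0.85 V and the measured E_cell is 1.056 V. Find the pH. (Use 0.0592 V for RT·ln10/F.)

pH = 4.04

E°_cell = 0.85 V and n = 2.
log Q = n(E° − E)/0.0592 = 2×(0.85 − 1.056)/0.0592 = -6.959.
With Q = [H⁺]^2 / ([Hg²⁺]·P(H₂)), solving for [H⁺] gives log[H⁺] = -4.043, so pH = 4.04.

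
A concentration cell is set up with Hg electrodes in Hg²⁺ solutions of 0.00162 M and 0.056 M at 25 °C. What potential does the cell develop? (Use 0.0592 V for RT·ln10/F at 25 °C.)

Both half-cells are Hg²⁺/Hg, so E°_cell = 0. The concentrated side is the cathode; the cell reaction moves Hg²⁺ from high to low concentration with n = 2.
Q = [Hg²⁺]_dilute/[Hg²⁺]_conc = 0.00162/0.056 = 0.0289.
E = 0 − (0.0592/2) log Q = −(0.0592/2)(-1.539) = 0.0456 V.

0.046 V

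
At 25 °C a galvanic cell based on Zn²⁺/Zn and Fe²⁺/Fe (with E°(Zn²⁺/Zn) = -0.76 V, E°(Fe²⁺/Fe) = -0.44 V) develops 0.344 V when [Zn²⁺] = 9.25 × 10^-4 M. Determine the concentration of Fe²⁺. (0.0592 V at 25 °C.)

From the Nernst equation, log Q = n(E° − E)/0.0592 = 2(0.32 − 0.344)/0.0592 = -0.811, so Q = 0.155.
With Q = [Zn²⁺]/[Fe²⁺] and the known concentrations, [Fe²⁺] in the denominator gives [Fe²⁺] = 0.006 M.

0.006 M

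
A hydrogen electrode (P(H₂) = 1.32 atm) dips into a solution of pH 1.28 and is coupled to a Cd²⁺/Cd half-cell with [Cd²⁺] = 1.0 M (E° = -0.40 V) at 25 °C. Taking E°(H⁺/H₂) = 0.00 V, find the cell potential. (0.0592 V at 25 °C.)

The hydrogen couple is the cathode, so E°_cell = 0.40 V; n = 2.
[H⁺] = 10^(−1.28) = 0.052 M, and Q = [Cd²⁺]·P(H₂) / [H⁺]^2 = 479.
E = E° − (0.0592/2) log Q = 0.40 − (0.0592/2)(2.681) = 0.321 V.

0.32 V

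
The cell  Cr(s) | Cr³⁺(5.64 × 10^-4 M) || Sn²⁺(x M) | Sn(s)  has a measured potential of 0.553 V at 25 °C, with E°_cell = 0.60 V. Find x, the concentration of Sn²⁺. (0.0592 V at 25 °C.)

1.8 × 10^-4 M

From the Nernst equation, log Q = n(E° − E)/0.0592 = 6(0.60 − 0.553)/0.0592 = 4.764, so Q = 5.8 × 10^4.
With Q = [Cr³⁺]^2/[Sn²⁺]^3 and the known concentrations, [Sn²⁺]^3 in the denominator gives [Sn²⁺] = 1.8 × 10^-4 M.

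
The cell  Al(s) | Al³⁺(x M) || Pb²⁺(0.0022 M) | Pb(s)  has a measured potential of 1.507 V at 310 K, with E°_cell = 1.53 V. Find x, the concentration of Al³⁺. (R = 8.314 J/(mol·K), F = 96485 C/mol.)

0.0014 M

From the Nernst equation, ln Q = nF(E° − E)/RT = 6×96485×(1.53 − 1.507)/(8.314×310) = 5.166, so Q = 175.
With Q = [Al³⁺]^2/[Pb²⁺]^3 and the known concentrations, [Al³⁺]^2 in the numerator gives [Al³⁺] = 0.0014 M.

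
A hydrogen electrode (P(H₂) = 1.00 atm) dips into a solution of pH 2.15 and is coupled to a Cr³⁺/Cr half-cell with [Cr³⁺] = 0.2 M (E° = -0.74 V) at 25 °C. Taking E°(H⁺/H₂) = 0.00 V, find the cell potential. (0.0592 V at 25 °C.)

The hydrogen couple is the cathode, so E°_cell = 0.74 V; n = 6.
[H⁺] = 10^(−2.15) = 0.0071 M, and Q = [Cr³⁺]^2·P(H₂)^3 / [H⁺]^6 = 3.18 × 10^11.
E = E° − (0.0592/6) log Q = 0.74 − (0.0592/6)(11.502) = 0.627 V.

0.63 V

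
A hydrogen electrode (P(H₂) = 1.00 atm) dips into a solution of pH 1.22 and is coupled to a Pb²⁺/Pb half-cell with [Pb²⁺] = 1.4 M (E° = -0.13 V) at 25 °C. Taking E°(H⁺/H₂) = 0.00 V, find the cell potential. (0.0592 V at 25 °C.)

0.053 V

The hydrogen couple is the cathode, so E°_cell = 0.13 V; n = 2.
[H⁺] = 10^(−1.22) = 0.060 M, and Q = [Pb²⁺]·P(H₂) / [H⁺]^2 = 386.
E = E° − (0.0592/2) log Q = 0.13 − (0.0592/2)(2.586) = 0.053 V.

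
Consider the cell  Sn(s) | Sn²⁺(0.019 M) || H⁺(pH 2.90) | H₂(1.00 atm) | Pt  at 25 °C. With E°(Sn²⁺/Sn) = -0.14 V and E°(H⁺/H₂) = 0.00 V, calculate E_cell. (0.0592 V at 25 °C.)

The hydrogen couple is the cathode, so E°_cell = 0.14 V; n = 2.
[H⁺] = 10^(−2.90) = 0.0013 M, and Q = [Sn²⁺]·P(H₂) / [H⁺]^2 = 1.2 × 10^4.
E = E° − (0.0592/2) log Q = 0.14 − (0.0592/2)(4.079) = 0.019 V.

0.019 V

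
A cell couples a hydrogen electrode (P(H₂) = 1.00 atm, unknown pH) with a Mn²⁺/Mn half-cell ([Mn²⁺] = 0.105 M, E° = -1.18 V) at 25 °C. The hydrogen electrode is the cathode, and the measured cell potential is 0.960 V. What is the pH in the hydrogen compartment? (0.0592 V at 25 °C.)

E°_cell = 1.18 V and n = 2.
log Q = n(E° − E)/0.0592 = 2×(1.18 − 0.960)/0.0592 = 7.432.
With Q = [Mn²⁺]·P(H₂) / [H⁺]^2, solving for [H⁺] gives log[H⁺] = -4.206, so pH = 4.21.

pH = 4.21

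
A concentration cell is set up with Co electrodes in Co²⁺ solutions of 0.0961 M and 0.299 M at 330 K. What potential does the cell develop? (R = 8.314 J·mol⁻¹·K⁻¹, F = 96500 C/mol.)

0.016 V

Both half-cells are Co²⁺/Co, so E°_cell = 0. The concentrated side is the cathode; the cell reaction moves Co²⁺ from high to low concentration with n = 2.
Q = [Co²⁺]_dilute/[Co²⁺]_conc = 0.0961/0.299 = 0.321.
E = 0 − (RT/nF) ln Q = −((8.314×330)/(2×96500))(-1.135) = 0.0161 V.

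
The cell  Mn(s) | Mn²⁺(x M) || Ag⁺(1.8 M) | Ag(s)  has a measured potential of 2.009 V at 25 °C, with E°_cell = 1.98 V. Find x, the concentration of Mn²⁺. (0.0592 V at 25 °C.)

0.34 M

From the Nernst equation, log Q = n(E° − E)/0.0592 = 2(1.98 − 2.009)/0.0592 = -0.980, so Q = 0.105.
With Q = [Mn²⁺]/[Ag⁺]^2 and the known concentrations, [Mn²⁺] in the numerator gives [Mn²⁺] = 0.34 M.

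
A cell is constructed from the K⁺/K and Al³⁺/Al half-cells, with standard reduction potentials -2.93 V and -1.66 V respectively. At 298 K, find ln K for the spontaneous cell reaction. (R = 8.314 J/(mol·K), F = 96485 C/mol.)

ln K = 148.4

E°_cell = -1.66 − (-2.93) = 1.27 V, with n = 3 electrons transferred.
At equilibrium E = 0, so the Nernst equation gives ln K = nFE°/RT = (3)(96485)(1.27)/((8.314)(298)) = 148.37.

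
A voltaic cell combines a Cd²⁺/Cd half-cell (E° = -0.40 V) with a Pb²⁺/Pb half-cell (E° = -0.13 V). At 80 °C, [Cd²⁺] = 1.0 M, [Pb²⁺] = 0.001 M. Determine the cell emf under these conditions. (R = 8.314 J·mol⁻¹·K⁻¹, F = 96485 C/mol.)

The Pb²⁺/Pb couple has the higher reduction potential and acts as the cathode, so E°_cell = -0.13 − (-0.40) = 0.27 V.
Balancing electrons gives n = 2; the reaction quotient is Q = [Cd²⁺]/[Pb²⁺] = 1000.
E = E° − (RT/nF) ln Q = 0.27 − (8.314×353)/(2×96485) × (6.908) = 0.270 − 0.105 = 0.165 V.

0.165 V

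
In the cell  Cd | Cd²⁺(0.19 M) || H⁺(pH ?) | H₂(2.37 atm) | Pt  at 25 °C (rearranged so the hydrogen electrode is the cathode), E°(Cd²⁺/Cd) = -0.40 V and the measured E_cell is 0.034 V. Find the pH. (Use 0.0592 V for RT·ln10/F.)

E°_cell = 0.40 V and n = 2.
log Q = n(E° − E)/0.0592 = 2×(0.40 − 0.034)/0.0592 = 12.365.
With Q = [Cd²⁺]·P(H₂) / [H⁺]^2, solving for [H⁺] gives log[H⁺] = -6.356, so pH = 6.36.

pH = 6.36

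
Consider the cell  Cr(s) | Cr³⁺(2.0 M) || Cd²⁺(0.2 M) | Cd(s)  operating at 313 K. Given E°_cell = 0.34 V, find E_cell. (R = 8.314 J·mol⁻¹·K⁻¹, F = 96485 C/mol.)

0.312 V

Balancing electrons gives n = 6; the reaction quotient is Q = [Cr³⁺]^2/[Cd²⁺]^3 = 500.
E = E° − (RT/nF) ln Q = 0.34 − (8.314×313)/(6×96485) × (6.215) = 0.340 − 0.028 = 0.312 V.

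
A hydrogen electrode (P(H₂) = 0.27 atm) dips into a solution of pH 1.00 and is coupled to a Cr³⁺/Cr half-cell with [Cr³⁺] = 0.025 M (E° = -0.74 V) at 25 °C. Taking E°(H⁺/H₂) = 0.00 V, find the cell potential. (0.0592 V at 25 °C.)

The hydrogen couple is the cathode, so E°_cell = 0.74 V; n = 6.
[H⁺] = 10^(−1.00) = 0.10 M, and Q = [Cr³⁺]^2·P(H₂)^3 / [H⁺]^6 = 12.3.
E = E° − (0.0592/6) log Q = 0.74 − (0.0592/6)(1.090) = 0.729 V.

0.73 V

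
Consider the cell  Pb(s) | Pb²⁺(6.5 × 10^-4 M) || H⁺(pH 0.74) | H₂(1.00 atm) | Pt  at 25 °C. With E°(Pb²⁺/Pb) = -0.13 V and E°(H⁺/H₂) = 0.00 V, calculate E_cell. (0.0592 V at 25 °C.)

The hydrogen couple is the cathode, so E°_cell = 0.13 V; n = 2.
[H⁺] = 10^(−0.74) = 0.18 M, and Q = [Pb²⁺]·P(H₂) / [H⁺]^2 = 0.0196.
E = E° − (0.0592/2) log Q = 0.13 − (0.0592/2)(-1.707) = 0.181 V.

0.18 V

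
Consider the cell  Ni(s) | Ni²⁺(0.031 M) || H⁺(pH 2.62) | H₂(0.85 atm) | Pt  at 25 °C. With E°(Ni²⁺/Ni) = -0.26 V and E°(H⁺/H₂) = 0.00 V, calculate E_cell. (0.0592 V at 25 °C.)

The hydrogen couple is the cathode, so E°_cell = 0.26 V; n = 2.
[H⁺] = 10^(−2.62) = 0.0024 M, and Q = [Ni²⁺]·P(H₂) / [H⁺]^2 = 4580.
E = E° − (0.0592/2) log Q = 0.26 − (0.0592/2)(3.661) = 0.152 V.

0.15 V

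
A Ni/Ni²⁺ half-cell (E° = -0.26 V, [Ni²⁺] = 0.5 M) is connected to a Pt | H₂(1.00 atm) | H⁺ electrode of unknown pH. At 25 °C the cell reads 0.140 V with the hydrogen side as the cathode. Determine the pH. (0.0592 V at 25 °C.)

pH = 2.18

E°_cell = 0.26 V and n = 2.
log Q = n(E° − E)/0.0592 = 2×(0.26 − 0.140)/0.0592 = 4.054.
With Q = [Ni²⁺]·P(H₂) / [H⁺]^2, solving for [H⁺] gives log[H⁺] = -2.178, so pH = 2.18.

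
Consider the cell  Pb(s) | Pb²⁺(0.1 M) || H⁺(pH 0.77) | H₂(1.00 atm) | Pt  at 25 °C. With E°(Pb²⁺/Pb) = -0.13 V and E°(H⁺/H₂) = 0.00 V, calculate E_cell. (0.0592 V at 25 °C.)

The hydrogen couple is the cathode, so E°_cell = 0.13 V; n = 2.
[H⁺] = 10^(−0.77) = 0.17 M, and Q = [Pb²⁺]·P(H₂) / [H⁺]^2 = 3.47.
E = E° − (0.0592/2) log Q = 0.13 − (0.0592/2)(0.540) = 0.114 V.

0.11 V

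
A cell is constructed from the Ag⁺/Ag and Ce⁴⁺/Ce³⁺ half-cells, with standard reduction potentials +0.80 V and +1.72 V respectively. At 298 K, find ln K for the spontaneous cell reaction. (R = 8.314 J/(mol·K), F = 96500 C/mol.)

ln K = 35.8

E°_cell = +1.72 − (+0.80) = 0.92 V, with n = 1 electron transferred.
At equilibrium E = 0, so the Nernst equation gives ln K = nFE°/RT = (1)(96500)(0.92)/((8.314)(298)) = 35.83.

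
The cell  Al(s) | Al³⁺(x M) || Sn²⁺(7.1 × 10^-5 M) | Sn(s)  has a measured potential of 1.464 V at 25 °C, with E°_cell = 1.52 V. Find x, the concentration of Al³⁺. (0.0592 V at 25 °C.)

4.1 × 10^-4 M

From the Nernst equation, log Q = n(E° − E)/0.0592 = 6(1.52 − 1.464)/0.0592 = 5.676, so Q = 4.74 × 10^5.
With Q = [Al³⁺]^2/[Sn²⁺]^3 and the known concentrations, [Al³⁺]^2 in the numerator gives [Al³⁺] = 4.1 × 10^-4 M.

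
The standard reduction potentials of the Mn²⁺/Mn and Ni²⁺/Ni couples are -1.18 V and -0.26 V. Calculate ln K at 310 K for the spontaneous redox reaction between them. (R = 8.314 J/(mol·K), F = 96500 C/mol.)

E°_cell = -0.26 − (-1.18) = 0.92 V, with n = 2 electrons transferred.
At equilibrium E = 0, so the Nernst equation gives ln K = nFE°/RT = (2)(96500)(0.92)/((8.314)(310)) = 68.89.

ln K = 68.9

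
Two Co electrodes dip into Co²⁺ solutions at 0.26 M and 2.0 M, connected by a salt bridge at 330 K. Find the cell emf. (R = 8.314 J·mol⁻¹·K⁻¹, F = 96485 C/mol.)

Both half-cells are Co²⁺/Co, so E°_cell = 0. The concentrated side is the cathode; the cell reaction moves Co²⁺ from high to low concentration with n = 2.
Q = [Co²⁺]_dilute/[Co²⁺]_conc = 0.26/2.0 = 0.130.
E = 0 − (RT/nF) ln Q = −((8.314×330)/(2×96485))(-2.040) = 0.0290 V.

0.029 V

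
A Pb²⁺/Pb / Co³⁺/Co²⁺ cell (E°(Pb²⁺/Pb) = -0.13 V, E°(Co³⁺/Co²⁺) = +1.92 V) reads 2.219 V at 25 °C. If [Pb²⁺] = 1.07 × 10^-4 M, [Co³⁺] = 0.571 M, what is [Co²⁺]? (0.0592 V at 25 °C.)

From the Nernst equation, log Q = n(E° − E)/0.0592 = 2(2.05 − 2.219)/0.0592 = -5.709, so Q = 1.95 × 10^-6.
With Q = [Pb²⁺]·[Co²⁺]^2/[Co³⁺]^2 and the known concentrations, [Co²⁺]^2 in the numerator gives [Co²⁺] = 0.077 M.

0.077 M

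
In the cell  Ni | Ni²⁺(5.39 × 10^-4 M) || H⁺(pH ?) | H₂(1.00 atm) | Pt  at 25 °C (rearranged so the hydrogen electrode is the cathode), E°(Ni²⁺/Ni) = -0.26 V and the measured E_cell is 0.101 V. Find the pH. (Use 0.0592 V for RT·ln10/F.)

pH = 4.32

E°_cell = 0.26 V and n = 2.
log Q = n(E° − E)/0.0592 = 2×(0.26 − 0.101)/0.0592 = 5.372.
With Q = [Ni²⁺]·P(H₂) / [H⁺]^2, solving for [H⁺] gives log[H⁺] = -4.320, so pH = 4.32.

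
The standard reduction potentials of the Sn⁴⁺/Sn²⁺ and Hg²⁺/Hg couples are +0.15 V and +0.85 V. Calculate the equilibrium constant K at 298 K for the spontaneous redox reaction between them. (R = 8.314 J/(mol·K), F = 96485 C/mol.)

E°_cell = +0.85 − (+0.15) = 0.70 V, with n = 2 electrons transferred.
At equilibrium E = 0, so the Nernst equation gives ln K = nFE°/RT = (2)(96485)(0.70)/((8.314)(298)) = 54.52.
K = e^54.52 = 4.8 × 10^23.

4.8 × 10^23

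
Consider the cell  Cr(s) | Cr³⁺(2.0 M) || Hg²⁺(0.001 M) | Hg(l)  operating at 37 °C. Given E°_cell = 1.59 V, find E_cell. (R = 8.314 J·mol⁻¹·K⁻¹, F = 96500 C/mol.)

Balancing electrons gives n = 6; the reaction quotient is Q = [Cr³⁺]^2/[Hg²⁺]^3 = 4 × 10^9.
E = E° − (RT/nF) ln Q = 1.59 − (8.314×310)/(6×96500) × (22.110) = 1.590 − 0.098 = 1.492 V.

1.49 V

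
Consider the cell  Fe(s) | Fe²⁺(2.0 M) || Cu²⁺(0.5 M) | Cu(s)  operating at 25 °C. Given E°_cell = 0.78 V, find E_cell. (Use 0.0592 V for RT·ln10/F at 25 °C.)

Balancing electrons gives n = 2; the reaction quotient is Q = [Fe²⁺]/[Cu²⁺] = 4.00.
At 25 °C, E = E° − (0.0592/n) log Q = 0.78 − (0.0592/2)(0.602) = 0.780 − 0.018 = 0.762 V.

0.762 V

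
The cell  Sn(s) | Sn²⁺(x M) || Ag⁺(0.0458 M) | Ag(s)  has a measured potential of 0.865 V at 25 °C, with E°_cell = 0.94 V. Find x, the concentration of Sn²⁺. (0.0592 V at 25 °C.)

From the Nernst equation, log Q = n(E° − E)/0.0592 = 2(0.94 − 0.865)/0.0592 = 2.534, so Q = 342.
With Q = [Sn²⁺]/[Ag⁺]^2 and the known concentrations, [Sn²⁺] in the numerator gives [Sn²⁺] = 0.72 M.

0.72 M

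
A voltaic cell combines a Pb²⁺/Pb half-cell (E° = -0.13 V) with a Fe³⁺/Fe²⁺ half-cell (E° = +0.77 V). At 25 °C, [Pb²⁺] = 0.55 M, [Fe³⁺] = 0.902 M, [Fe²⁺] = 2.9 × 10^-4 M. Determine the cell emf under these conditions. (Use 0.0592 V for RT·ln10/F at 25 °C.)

1.11 V

The Fe³⁺/Fe²⁺ couple has the higher reduction potential and acts as the cathode, so E°_cell = +0.77 − (-0.13) = 0.90 V.
Balancing electrons gives n = 2; the reaction quotient is Q = [Pb²⁺]·[Fe²⁺]^2/[Fe³⁺]^2 = 5.69 × 10^-8.
At 25 °C, E = E° − (0.0592/n) log Q = 0.90 − (0.0592/2)(-7.245) = 0.900 + 0.214 = 1.114 V.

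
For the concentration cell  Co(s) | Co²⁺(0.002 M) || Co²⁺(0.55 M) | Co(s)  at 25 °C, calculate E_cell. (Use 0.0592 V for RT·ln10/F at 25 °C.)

0.072 V

Both half-cells are Co²⁺/Co, so E°_cell = 0. The concentrated side is the cathode; the cell reaction moves Co²⁺ from high to low concentration with n = 2.
Q = [Co²⁺]_dilute/[Co²⁺]_conc = 0.002/0.55 = 0.00364.
E = 0 − (0.0592/2) log Q = −(0.0592/2)(-2.439) = 0.0722 V.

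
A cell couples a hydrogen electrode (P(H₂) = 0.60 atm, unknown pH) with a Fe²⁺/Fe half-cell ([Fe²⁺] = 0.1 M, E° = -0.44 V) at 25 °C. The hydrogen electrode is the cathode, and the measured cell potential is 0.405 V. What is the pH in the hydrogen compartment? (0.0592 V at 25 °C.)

pH = 1.20

E°_cell = 0.44 V and n = 2.
log Q = n(E° − E)/0.0592 = 2×(0.44 − 0.405)/0.0592 = 1.182.
With Q = [Fe²⁺]·P(H₂) / [H⁺]^2, solving for [H⁺] gives log[H⁺] = -1.202, so pH = 1.20.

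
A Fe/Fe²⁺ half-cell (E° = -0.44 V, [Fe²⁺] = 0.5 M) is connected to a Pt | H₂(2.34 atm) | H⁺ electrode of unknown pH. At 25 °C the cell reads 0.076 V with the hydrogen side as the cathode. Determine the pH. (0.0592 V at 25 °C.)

pH = 6.11

E°_cell = 0.44 V and n = 2.
log Q = n(E° − E)/0.0592 = 2×(0.44 − 0.076)/0.0592 = 12.297.
With Q = [Fe²⁺]·P(H₂) / [H⁺]^2, solving for [H⁺] gives log[H⁺] = -6.115, so pH = 6.11.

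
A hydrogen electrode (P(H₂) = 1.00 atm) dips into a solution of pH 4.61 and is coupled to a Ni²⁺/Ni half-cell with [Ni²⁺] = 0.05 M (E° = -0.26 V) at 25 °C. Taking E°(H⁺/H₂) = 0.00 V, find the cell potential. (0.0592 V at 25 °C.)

The hydrogen couple is the cathode, so E°_cell = 0.26 V; n = 2.
[H⁺] = 10^(−4.61) = 2.5 × 10^-5 M, and Q = [Ni²⁺]·P(H₂) / [H⁺]^2 = 8.3 × 10^7.
E = E° − (0.0592/2) log Q = 0.26 − (0.0592/2)(7.919) = 0.026 V.

0.026 V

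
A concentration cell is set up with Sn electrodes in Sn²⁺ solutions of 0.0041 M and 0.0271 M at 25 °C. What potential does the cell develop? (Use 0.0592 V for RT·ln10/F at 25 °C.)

Both half-cells are Sn²⁺/Sn, so E°_cell = 0. The concentrated side is the cathode; the cell reaction moves Sn²⁺ from high to low concentration with n = 2.
Q = [Sn²⁺]_dilute/[Sn²⁺]_conc = 0.0041/0.0271 = 0.151.
E = 0 − (0.0592/2) log Q = −(0.0592/2)(-0.820) = 0.0243 V.

0.024 V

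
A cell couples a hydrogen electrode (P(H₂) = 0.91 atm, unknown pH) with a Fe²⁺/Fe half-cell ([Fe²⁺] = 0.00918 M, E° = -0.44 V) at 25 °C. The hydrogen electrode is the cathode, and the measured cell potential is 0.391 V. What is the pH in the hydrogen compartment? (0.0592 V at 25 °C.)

E°_cell = 0.44 V and n = 2.
log Q = n(E° − E)/0.0592 = 2×(0.44 − 0.391)/0.0592 = 1.655.
With Q = [Fe²⁺]·P(H₂) / [H⁺]^2, solving for [H⁺] gives log[H⁺] = -1.867, so pH = 1.87.

pH = 1.87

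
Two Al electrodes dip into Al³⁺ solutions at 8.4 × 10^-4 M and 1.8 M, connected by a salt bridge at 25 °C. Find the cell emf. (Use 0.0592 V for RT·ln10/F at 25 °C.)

0.066 V

Both half-cells are Al³⁺/Al, so E°_cell = 0. The concentrated side is the cathode; the cell reaction moves Al³⁺ from high to low concentration with n = 3.
Q = [Al³⁺]_dilute/[Al³⁺]_conc = 8.4 × 10^-4/1.8 = 4.67 × 10^-4.
E = 0 − (0.0592/3) log Q = −(0.0592/3)(-3.331) = 0.0657 V.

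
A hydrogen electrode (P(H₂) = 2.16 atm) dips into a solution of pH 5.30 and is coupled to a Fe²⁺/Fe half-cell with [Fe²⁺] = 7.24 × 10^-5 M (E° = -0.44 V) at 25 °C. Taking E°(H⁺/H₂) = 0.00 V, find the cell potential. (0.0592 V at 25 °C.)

0.24 V

The hydrogen couple is the cathode, so E°_cell = 0.44 V; n = 2.
[H⁺] = 10^(−5.30) = 5 × 10^-6 M, and Q = [Fe²⁺]·P(H₂) / [H⁺]^2 = 6.23 × 10^6.
E = E° − (0.0592/2) log Q = 0.44 − (0.0592/2)(6.794) = 0.239 V.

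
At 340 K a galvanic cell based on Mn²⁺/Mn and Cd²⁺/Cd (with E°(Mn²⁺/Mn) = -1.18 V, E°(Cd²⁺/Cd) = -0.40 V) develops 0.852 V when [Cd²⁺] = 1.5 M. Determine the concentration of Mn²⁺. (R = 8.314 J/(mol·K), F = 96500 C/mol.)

From the Nernst equation, ln Q = nF(E° − E)/RT = 2×96500×(0.78 − 0.852)/(8.314×340) = -4.916, so Q = 0.00733.
With Q = [Mn²⁺]/[Cd²⁺] and the known concentrations, [Mn²⁺] in the numerator gives [Mn²⁺] = 0.011 M.

0.011 M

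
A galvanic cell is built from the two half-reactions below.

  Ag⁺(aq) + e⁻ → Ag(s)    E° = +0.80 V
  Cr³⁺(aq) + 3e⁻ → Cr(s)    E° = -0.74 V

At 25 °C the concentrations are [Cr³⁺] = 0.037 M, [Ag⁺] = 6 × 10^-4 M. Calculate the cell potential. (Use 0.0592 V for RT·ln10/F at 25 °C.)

The Ag⁺/Ag couple has the higher reduction potential and acts as the cathode, so E°_cell = +0.80 − (-0.74) = 1.54 V.
Balancing electrons gives n = 3; the reaction quotient is Q = [Cr³⁺]/[Ag⁺]^3 = 1.71 × 10^8.
At 25 °C, E = E° − (0.0592/n) log Q = 1.54 − (0.0592/3)(8.234) = 1.540 − 0.162 = 1.378 V.

1.38 V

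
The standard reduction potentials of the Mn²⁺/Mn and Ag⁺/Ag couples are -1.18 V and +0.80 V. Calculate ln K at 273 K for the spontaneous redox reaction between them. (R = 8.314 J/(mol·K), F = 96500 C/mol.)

E°_cell = +0.80 − (-1.18) = 1.98 V, with n = 2 electrons transferred.
At equilibrium E = 0, so the Nernst equation gives ln K = nFE°/RT = (2)(96500)(1.98)/((8.314)(273)) = 168.36.

ln K = 168.4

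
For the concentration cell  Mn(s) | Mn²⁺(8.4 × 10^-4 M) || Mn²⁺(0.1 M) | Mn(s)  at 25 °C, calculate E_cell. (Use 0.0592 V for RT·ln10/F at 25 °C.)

Both half-cells are Mn²⁺/Mn, so E°_cell = 0. The concentrated side is the cathode; the cell reaction moves Mn²⁺ from high to low concentration with n = 2.
Q = [Mn²⁺]_dilute/[Mn²⁺]_conc = 8.4 × 10^-4/0.1 = 0.00840.
E = 0 − (0.0592/2) log Q = −(0.0592/2)(-2.076) = 0.0614 V.

0.061 V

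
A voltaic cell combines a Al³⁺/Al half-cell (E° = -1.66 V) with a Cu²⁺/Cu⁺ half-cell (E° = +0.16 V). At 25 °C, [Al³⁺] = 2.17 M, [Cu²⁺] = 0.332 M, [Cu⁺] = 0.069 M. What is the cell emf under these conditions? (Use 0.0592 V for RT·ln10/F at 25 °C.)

The Cu²⁺/Cu⁺ couple has the higher reduction potential and acts as the cathode, so E°_cell = +0.16 − (-1.66) = 1.82 V.
Balancing electrons gives n = 3; the reaction quotient is Q = [Al³⁺]·[Cu⁺]^3/[Cu²⁺]^3 = 0.0195.
At 25 °C, E = E° − (0.0592/n) log Q = 1.82 − (0.0592/3)(-1.710) = 1.820 + 0.034 = 1.854 V.

1.85 V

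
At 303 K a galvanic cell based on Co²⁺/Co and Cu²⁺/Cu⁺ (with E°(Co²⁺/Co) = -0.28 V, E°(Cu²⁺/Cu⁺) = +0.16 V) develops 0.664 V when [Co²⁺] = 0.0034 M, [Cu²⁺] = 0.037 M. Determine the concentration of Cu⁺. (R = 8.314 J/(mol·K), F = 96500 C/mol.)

1.2 × 10^-4 M

From the Nernst equation, ln Q = nF(E° − E)/RT = 2×96500×(0.44 − 0.664)/(8.314×303) = -17.161, so Q = 3.52 × 10^-8.
With Q = [Co²⁺]·[Cu⁺]^2/[Cu²⁺]^2 and the known concentrations, [Cu⁺]^2 in the numerator gives [Cu⁺] = 1.2 × 10^-4 M.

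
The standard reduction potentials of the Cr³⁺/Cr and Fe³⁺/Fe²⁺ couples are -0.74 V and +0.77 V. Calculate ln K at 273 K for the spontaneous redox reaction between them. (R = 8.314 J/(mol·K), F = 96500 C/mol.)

E°_cell = +0.77 − (-0.74) = 1.51 V, with n = 3 electrons transferred.
At equilibrium E = 0, so the Nernst equation gives ln K = nFE°/RT = (3)(96500)(1.51)/((8.314)(273)) = 192.60.

ln K = 192.6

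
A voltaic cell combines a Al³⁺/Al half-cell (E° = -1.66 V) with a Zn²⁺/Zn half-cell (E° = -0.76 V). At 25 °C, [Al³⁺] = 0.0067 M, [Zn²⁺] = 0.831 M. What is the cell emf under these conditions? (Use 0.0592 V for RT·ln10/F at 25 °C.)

0.941 V

The Zn²⁺/Zn couple has the higher reduction potential and acts as the cathode, so E°_cell = -0.76 − (-1.66) = 0.90 V.
Balancing electrons gives n = 6; the reaction quotient is Q = [Al³⁺]^2/[Zn²⁺]^3 = 7.82 × 10^-5.
At 25 °C, E = E° − (0.0592/n) log Q = 0.90 − (0.0592/6)(-4.107) = 0.900 + 0.041 = 0.941 V.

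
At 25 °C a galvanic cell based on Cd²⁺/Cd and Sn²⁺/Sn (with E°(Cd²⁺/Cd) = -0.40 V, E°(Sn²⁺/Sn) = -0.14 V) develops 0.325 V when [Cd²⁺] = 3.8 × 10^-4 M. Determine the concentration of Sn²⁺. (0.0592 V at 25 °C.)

From the Nernst equation, log Q = n(E° − E)/0.0592 = 2(0.26 − 0.325)/0.0592 = -2.196, so Q = 0.00637.
With Q = [Cd²⁺]/[Sn²⁺] and the known concentrations, [Sn²⁺] in the denominator gives [Sn²⁺] = 0.06 M.

0.06 M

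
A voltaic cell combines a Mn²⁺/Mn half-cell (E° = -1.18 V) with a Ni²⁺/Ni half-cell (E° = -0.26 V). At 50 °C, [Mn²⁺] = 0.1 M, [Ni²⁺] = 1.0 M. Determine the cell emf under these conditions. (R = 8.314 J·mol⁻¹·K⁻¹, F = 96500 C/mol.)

The Ni²⁺/Ni couple has the higher reduction potential and acts as the cathode, so E°_cell = -0.26 − (-1.18) = 0.92 V.
Balancing electrons gives n = 2; the reaction quotient is Q = [Mn²⁺]/[Ni²⁺] = 0.100.
E = E° − (RT/nF) ln Q = 0.92 − (8.314×323)/(2×96500) × (-2.303) = 0.920 + 0.032 = 0.952 V.

0.952 V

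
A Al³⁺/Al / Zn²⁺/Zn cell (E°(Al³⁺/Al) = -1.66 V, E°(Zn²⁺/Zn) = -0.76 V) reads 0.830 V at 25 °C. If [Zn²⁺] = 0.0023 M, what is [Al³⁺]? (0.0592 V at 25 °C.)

0.39 M

From the Nernst equation, log Q = n(E° − E)/0.0592 = 6(0.90 − 0.830)/0.0592 = 7.095, so Q = 1.24 × 10^7.
With Q = [Al³⁺]^2/[Zn²⁺]^3 and the known concentrations, [Al³⁺]^2 in the numerator gives [Al³⁺] = 0.39 M.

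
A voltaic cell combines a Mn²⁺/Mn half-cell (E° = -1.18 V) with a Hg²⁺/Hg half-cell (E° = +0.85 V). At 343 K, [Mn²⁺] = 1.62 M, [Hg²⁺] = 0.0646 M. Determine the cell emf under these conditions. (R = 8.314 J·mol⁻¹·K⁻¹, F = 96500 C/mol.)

1.98 V

The Hg²⁺/Hg couple has the higher reduction potential and acts as the cathode, so E°_cell = +0.85 − (-1.18) = 2.03 V.
Balancing electrons gives n = 2; the reaction quotient is Q = [Mn²⁺]/[Hg²⁺] = 25.1.
E = E° − (RT/nF) ln Q = 2.03 − (8.314×343)/(2×96500) × (3.222) = 2.030 − 0.048 = 1.982 V.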